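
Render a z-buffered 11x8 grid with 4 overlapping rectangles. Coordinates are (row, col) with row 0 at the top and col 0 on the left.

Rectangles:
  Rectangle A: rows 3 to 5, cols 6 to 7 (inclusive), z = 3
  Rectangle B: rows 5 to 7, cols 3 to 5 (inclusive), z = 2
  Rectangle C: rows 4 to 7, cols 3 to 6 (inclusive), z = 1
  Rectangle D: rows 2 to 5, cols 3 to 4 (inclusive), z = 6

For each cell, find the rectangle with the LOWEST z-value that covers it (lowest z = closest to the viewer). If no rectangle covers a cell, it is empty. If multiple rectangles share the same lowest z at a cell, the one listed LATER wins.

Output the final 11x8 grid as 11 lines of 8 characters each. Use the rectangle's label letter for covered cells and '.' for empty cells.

........
........
...DD...
...DD.AA
...CCCCA
...CCCCA
...CCCC.
...CCCC.
........
........
........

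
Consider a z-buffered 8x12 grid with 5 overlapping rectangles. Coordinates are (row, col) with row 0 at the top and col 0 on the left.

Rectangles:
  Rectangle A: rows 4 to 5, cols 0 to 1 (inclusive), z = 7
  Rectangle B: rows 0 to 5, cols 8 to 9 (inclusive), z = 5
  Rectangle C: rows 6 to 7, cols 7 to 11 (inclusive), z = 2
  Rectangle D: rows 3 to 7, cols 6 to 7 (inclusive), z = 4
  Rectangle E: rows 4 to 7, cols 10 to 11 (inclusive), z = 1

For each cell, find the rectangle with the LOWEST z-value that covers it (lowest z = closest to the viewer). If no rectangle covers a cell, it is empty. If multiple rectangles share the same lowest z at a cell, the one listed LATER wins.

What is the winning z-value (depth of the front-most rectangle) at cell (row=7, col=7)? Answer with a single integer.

Check cell (7,7):
  A: rows 4-5 cols 0-1 -> outside (row miss)
  B: rows 0-5 cols 8-9 -> outside (row miss)
  C: rows 6-7 cols 7-11 z=2 -> covers; best now C (z=2)
  D: rows 3-7 cols 6-7 z=4 -> covers; best now C (z=2)
  E: rows 4-7 cols 10-11 -> outside (col miss)
Winner: C at z=2

Answer: 2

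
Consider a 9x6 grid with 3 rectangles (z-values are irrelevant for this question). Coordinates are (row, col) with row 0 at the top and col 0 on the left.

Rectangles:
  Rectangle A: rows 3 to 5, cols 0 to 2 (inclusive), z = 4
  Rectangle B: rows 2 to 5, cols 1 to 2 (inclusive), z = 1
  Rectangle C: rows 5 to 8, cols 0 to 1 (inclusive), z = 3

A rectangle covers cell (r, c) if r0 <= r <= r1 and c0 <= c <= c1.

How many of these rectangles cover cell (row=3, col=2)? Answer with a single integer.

Check cell (3,2):
  A: rows 3-5 cols 0-2 -> covers
  B: rows 2-5 cols 1-2 -> covers
  C: rows 5-8 cols 0-1 -> outside (row miss)
Count covering = 2

Answer: 2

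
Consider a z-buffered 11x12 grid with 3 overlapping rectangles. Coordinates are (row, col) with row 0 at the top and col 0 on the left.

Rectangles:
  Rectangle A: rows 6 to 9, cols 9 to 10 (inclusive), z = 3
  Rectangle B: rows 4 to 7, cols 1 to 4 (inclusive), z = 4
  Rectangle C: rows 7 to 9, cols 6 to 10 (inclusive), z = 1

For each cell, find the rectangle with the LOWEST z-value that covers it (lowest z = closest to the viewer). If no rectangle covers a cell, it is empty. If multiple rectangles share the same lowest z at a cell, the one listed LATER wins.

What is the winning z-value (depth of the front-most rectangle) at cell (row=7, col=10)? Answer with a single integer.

Check cell (7,10):
  A: rows 6-9 cols 9-10 z=3 -> covers; best now A (z=3)
  B: rows 4-7 cols 1-4 -> outside (col miss)
  C: rows 7-9 cols 6-10 z=1 -> covers; best now C (z=1)
Winner: C at z=1

Answer: 1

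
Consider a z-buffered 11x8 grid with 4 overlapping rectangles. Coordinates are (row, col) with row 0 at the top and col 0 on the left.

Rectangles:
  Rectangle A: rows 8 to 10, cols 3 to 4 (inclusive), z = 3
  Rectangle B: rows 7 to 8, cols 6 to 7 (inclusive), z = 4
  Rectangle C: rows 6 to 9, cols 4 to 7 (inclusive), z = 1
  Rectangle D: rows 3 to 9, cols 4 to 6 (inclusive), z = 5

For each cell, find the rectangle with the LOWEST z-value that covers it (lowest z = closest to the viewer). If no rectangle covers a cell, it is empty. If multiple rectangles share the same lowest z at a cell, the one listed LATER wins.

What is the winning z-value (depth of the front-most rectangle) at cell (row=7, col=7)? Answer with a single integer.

Answer: 1

Derivation:
Check cell (7,7):
  A: rows 8-10 cols 3-4 -> outside (row miss)
  B: rows 7-8 cols 6-7 z=4 -> covers; best now B (z=4)
  C: rows 6-9 cols 4-7 z=1 -> covers; best now C (z=1)
  D: rows 3-9 cols 4-6 -> outside (col miss)
Winner: C at z=1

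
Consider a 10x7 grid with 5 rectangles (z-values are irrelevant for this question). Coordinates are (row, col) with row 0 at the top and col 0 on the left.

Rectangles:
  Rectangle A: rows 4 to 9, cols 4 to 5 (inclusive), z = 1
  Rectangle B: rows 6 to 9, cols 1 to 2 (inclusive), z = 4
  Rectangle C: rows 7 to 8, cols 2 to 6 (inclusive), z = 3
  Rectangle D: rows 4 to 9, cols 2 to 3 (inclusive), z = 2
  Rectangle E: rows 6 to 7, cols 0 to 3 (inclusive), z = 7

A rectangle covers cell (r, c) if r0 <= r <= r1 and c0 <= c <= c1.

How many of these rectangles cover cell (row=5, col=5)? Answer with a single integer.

Answer: 1

Derivation:
Check cell (5,5):
  A: rows 4-9 cols 4-5 -> covers
  B: rows 6-9 cols 1-2 -> outside (row miss)
  C: rows 7-8 cols 2-6 -> outside (row miss)
  D: rows 4-9 cols 2-3 -> outside (col miss)
  E: rows 6-7 cols 0-3 -> outside (row miss)
Count covering = 1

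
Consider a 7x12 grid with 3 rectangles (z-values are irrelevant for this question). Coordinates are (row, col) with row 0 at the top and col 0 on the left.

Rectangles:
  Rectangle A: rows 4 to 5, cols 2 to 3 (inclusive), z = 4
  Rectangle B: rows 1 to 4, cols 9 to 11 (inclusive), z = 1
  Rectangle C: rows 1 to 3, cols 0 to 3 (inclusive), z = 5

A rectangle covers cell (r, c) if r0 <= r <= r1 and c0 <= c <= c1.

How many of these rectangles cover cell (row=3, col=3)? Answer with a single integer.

Answer: 1

Derivation:
Check cell (3,3):
  A: rows 4-5 cols 2-3 -> outside (row miss)
  B: rows 1-4 cols 9-11 -> outside (col miss)
  C: rows 1-3 cols 0-3 -> covers
Count covering = 1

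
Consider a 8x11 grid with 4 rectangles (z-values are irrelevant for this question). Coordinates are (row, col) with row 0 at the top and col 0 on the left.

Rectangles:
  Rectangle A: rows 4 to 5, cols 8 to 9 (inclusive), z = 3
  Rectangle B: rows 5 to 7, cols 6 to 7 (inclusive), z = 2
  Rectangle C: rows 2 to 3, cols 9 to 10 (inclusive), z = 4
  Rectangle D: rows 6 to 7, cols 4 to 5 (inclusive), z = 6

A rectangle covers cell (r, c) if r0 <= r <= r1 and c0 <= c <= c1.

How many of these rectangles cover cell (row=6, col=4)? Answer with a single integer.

Answer: 1

Derivation:
Check cell (6,4):
  A: rows 4-5 cols 8-9 -> outside (row miss)
  B: rows 5-7 cols 6-7 -> outside (col miss)
  C: rows 2-3 cols 9-10 -> outside (row miss)
  D: rows 6-7 cols 4-5 -> covers
Count covering = 1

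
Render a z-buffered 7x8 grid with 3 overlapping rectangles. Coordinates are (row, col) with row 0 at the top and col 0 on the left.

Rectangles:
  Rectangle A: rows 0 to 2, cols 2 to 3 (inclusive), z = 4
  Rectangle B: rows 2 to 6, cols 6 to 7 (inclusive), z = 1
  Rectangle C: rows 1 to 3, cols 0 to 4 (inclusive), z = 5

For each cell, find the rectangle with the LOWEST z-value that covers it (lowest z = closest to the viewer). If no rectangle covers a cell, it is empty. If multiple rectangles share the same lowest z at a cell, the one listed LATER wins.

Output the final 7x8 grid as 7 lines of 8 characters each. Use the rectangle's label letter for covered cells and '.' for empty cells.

..AA....
CCAAC...
CCAAC.BB
CCCCC.BB
......BB
......BB
......BB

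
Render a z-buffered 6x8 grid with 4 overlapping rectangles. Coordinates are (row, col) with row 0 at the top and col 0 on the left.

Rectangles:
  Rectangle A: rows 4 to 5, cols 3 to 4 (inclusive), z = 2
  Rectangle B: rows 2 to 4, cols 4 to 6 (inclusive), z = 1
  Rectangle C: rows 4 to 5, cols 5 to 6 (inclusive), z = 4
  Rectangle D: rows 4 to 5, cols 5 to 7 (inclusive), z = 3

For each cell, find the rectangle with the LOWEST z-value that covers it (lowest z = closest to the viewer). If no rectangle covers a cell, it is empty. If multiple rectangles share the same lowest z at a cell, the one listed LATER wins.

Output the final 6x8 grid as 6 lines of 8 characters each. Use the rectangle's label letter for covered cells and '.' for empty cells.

........
........
....BBB.
....BBB.
...ABBBD
...AADDD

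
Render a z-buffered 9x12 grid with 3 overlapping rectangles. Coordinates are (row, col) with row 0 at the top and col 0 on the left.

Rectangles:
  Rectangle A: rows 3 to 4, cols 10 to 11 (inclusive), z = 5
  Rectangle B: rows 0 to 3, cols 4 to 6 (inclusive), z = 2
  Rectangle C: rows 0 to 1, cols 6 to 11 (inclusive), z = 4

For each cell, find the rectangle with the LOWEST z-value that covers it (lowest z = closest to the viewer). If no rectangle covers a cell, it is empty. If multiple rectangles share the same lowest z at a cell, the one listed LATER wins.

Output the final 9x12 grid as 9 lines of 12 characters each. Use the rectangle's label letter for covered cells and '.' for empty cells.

....BBBCCCCC
....BBBCCCCC
....BBB.....
....BBB...AA
..........AA
............
............
............
............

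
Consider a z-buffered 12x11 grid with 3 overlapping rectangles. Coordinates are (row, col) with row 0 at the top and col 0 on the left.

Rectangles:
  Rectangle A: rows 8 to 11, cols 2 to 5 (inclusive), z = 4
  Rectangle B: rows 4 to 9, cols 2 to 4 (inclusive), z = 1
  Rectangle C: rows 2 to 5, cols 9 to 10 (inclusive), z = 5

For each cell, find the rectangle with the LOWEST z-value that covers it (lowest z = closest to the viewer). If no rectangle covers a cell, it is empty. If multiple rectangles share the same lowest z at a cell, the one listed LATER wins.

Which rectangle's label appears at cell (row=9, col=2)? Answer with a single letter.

Check cell (9,2):
  A: rows 8-11 cols 2-5 z=4 -> covers; best now A (z=4)
  B: rows 4-9 cols 2-4 z=1 -> covers; best now B (z=1)
  C: rows 2-5 cols 9-10 -> outside (row miss)
Winner: B at z=1

Answer: B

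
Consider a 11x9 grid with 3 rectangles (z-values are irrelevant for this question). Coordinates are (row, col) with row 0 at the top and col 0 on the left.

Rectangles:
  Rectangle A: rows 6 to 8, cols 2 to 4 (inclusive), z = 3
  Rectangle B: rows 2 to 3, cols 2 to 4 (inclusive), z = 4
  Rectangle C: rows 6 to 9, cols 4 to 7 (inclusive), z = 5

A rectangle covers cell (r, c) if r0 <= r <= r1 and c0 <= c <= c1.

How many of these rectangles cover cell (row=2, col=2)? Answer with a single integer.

Answer: 1

Derivation:
Check cell (2,2):
  A: rows 6-8 cols 2-4 -> outside (row miss)
  B: rows 2-3 cols 2-4 -> covers
  C: rows 6-9 cols 4-7 -> outside (row miss)
Count covering = 1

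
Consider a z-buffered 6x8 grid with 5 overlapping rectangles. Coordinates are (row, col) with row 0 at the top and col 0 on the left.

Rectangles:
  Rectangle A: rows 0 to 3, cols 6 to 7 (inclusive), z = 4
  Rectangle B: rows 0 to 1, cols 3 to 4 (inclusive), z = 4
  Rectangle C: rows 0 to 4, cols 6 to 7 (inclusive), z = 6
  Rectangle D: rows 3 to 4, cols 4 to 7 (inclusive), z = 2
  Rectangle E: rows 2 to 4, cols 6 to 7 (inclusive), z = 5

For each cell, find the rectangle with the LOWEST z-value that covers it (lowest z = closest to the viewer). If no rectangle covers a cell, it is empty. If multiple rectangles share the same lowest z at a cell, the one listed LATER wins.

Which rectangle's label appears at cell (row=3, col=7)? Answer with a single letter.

Answer: D

Derivation:
Check cell (3,7):
  A: rows 0-3 cols 6-7 z=4 -> covers; best now A (z=4)
  B: rows 0-1 cols 3-4 -> outside (row miss)
  C: rows 0-4 cols 6-7 z=6 -> covers; best now A (z=4)
  D: rows 3-4 cols 4-7 z=2 -> covers; best now D (z=2)
  E: rows 2-4 cols 6-7 z=5 -> covers; best now D (z=2)
Winner: D at z=2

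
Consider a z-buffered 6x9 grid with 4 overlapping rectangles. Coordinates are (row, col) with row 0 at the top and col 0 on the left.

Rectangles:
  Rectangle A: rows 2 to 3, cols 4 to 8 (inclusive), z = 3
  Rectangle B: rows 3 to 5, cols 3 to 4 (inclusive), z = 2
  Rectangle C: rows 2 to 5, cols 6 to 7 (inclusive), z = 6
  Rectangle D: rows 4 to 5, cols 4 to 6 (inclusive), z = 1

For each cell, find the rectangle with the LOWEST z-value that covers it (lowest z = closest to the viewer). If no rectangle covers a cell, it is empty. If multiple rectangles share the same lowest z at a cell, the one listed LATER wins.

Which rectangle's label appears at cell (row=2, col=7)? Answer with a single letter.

Check cell (2,7):
  A: rows 2-3 cols 4-8 z=3 -> covers; best now A (z=3)
  B: rows 3-5 cols 3-4 -> outside (row miss)
  C: rows 2-5 cols 6-7 z=6 -> covers; best now A (z=3)
  D: rows 4-5 cols 4-6 -> outside (row miss)
Winner: A at z=3

Answer: A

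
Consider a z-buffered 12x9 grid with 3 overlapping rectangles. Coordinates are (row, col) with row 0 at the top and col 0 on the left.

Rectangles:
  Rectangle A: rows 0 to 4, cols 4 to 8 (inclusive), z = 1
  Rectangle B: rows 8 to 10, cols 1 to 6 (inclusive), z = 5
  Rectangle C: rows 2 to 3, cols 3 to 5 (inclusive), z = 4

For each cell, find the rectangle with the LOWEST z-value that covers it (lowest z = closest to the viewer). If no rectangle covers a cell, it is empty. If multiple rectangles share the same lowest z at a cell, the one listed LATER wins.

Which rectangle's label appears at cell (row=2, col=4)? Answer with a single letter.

Check cell (2,4):
  A: rows 0-4 cols 4-8 z=1 -> covers; best now A (z=1)
  B: rows 8-10 cols 1-6 -> outside (row miss)
  C: rows 2-3 cols 3-5 z=4 -> covers; best now A (z=1)
Winner: A at z=1

Answer: A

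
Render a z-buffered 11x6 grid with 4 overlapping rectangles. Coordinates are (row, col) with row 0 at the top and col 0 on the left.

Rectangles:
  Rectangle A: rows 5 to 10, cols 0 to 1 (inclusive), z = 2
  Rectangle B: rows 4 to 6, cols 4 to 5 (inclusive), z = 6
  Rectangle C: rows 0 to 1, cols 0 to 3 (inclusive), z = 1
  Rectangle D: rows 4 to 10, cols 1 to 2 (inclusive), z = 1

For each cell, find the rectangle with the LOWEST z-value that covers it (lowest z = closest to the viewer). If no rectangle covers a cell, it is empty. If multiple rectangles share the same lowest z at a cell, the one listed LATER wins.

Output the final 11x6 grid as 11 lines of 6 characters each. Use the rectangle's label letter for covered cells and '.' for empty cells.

CCCC..
CCCC..
......
......
.DD.BB
ADD.BB
ADD.BB
ADD...
ADD...
ADD...
ADD...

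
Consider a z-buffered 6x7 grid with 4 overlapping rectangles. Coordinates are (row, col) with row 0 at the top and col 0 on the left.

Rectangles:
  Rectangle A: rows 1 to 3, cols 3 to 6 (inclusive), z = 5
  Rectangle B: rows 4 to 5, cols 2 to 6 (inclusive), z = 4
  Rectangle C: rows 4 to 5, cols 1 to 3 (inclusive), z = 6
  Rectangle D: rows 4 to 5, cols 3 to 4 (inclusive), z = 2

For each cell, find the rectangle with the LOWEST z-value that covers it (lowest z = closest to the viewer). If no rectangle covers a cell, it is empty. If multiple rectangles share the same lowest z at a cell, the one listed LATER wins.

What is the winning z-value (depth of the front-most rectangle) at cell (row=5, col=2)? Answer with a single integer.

Check cell (5,2):
  A: rows 1-3 cols 3-6 -> outside (row miss)
  B: rows 4-5 cols 2-6 z=4 -> covers; best now B (z=4)
  C: rows 4-5 cols 1-3 z=6 -> covers; best now B (z=4)
  D: rows 4-5 cols 3-4 -> outside (col miss)
Winner: B at z=4

Answer: 4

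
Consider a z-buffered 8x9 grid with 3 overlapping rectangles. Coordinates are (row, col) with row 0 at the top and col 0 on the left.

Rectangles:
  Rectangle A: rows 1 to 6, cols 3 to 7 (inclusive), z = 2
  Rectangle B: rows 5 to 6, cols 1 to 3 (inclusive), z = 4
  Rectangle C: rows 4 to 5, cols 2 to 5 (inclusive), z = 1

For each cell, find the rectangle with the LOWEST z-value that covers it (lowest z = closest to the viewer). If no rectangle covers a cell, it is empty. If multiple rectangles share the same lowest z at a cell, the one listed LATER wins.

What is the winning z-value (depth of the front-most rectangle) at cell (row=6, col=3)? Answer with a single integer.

Check cell (6,3):
  A: rows 1-6 cols 3-7 z=2 -> covers; best now A (z=2)
  B: rows 5-6 cols 1-3 z=4 -> covers; best now A (z=2)
  C: rows 4-5 cols 2-5 -> outside (row miss)
Winner: A at z=2

Answer: 2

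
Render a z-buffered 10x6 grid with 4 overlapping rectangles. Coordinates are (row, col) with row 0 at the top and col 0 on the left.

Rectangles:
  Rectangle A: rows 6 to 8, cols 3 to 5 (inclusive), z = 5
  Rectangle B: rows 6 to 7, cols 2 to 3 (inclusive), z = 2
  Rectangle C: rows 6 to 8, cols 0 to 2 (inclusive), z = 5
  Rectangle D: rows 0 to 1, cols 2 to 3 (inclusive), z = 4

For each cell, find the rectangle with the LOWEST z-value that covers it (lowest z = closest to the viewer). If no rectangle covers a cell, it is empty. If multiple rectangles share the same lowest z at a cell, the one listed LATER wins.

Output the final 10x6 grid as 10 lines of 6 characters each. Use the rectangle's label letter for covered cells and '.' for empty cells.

..DD..
..DD..
......
......
......
......
CCBBAA
CCBBAA
CCCAAA
......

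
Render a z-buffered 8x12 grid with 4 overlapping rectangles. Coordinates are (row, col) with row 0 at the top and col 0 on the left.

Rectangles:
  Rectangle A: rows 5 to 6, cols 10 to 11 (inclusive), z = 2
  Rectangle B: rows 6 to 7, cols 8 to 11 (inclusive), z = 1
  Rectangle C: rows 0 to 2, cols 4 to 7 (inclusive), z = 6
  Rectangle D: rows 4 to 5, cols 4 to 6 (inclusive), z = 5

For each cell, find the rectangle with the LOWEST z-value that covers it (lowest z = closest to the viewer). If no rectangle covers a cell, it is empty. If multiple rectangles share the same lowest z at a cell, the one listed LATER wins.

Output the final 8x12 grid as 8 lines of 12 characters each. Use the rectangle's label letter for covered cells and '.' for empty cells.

....CCCC....
....CCCC....
....CCCC....
............
....DDD.....
....DDD...AA
........BBBB
........BBBB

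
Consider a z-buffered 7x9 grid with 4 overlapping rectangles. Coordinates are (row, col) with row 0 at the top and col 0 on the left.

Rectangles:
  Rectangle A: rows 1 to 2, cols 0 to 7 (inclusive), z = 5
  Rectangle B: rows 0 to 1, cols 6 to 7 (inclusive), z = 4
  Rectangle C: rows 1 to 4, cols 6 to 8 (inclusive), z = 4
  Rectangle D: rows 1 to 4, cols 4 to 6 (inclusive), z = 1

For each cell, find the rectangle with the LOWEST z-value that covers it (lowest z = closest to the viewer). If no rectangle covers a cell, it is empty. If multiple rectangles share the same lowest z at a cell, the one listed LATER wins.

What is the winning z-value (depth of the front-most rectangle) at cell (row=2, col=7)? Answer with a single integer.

Check cell (2,7):
  A: rows 1-2 cols 0-7 z=5 -> covers; best now A (z=5)
  B: rows 0-1 cols 6-7 -> outside (row miss)
  C: rows 1-4 cols 6-8 z=4 -> covers; best now C (z=4)
  D: rows 1-4 cols 4-6 -> outside (col miss)
Winner: C at z=4

Answer: 4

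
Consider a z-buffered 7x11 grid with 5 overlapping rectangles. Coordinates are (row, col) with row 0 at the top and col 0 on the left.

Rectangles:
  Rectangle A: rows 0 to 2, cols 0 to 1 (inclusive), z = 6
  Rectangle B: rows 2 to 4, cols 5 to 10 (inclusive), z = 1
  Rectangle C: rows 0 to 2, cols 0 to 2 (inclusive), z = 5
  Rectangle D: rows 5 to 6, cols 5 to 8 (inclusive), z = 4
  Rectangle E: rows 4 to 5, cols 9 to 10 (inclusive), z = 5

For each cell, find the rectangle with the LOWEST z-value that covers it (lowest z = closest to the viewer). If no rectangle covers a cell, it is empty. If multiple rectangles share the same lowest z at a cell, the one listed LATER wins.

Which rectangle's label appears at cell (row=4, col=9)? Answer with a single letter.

Check cell (4,9):
  A: rows 0-2 cols 0-1 -> outside (row miss)
  B: rows 2-4 cols 5-10 z=1 -> covers; best now B (z=1)
  C: rows 0-2 cols 0-2 -> outside (row miss)
  D: rows 5-6 cols 5-8 -> outside (row miss)
  E: rows 4-5 cols 9-10 z=5 -> covers; best now B (z=1)
Winner: B at z=1

Answer: B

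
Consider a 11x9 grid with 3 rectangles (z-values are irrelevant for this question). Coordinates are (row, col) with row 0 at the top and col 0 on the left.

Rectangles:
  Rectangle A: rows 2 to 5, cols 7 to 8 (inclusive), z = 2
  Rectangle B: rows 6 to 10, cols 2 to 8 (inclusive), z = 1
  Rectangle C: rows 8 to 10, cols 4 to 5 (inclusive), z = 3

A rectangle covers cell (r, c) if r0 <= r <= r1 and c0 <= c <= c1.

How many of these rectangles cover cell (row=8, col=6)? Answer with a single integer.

Answer: 1

Derivation:
Check cell (8,6):
  A: rows 2-5 cols 7-8 -> outside (row miss)
  B: rows 6-10 cols 2-8 -> covers
  C: rows 8-10 cols 4-5 -> outside (col miss)
Count covering = 1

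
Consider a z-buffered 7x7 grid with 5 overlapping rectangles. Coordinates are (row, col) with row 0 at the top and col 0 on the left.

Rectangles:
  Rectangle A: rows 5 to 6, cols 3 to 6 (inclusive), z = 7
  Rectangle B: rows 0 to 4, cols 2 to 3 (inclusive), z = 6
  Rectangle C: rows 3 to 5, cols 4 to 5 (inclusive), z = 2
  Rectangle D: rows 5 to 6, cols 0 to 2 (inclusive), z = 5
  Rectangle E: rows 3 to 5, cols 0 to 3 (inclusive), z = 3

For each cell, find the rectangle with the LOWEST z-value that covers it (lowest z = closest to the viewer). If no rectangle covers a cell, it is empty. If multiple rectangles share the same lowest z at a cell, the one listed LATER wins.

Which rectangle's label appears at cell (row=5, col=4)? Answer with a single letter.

Answer: C

Derivation:
Check cell (5,4):
  A: rows 5-6 cols 3-6 z=7 -> covers; best now A (z=7)
  B: rows 0-4 cols 2-3 -> outside (row miss)
  C: rows 3-5 cols 4-5 z=2 -> covers; best now C (z=2)
  D: rows 5-6 cols 0-2 -> outside (col miss)
  E: rows 3-5 cols 0-3 -> outside (col miss)
Winner: C at z=2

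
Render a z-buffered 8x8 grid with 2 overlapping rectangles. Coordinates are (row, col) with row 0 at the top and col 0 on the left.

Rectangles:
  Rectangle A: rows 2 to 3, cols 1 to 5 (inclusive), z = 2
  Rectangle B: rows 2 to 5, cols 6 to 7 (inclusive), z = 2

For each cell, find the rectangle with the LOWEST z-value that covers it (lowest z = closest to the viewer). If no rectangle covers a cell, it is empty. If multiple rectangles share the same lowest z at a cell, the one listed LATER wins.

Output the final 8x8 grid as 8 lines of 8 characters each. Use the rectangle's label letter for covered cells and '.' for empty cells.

........
........
.AAAAABB
.AAAAABB
......BB
......BB
........
........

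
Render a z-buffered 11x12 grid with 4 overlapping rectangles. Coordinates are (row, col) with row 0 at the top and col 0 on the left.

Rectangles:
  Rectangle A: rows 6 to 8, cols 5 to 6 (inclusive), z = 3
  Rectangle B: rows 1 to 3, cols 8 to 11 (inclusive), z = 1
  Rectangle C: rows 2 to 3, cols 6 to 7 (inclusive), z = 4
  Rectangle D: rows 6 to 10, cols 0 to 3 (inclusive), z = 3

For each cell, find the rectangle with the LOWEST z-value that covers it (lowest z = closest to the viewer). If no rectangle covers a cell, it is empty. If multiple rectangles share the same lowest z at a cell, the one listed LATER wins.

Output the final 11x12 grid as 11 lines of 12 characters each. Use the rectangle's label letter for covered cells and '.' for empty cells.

............
........BBBB
......CCBBBB
......CCBBBB
............
............
DDDD.AA.....
DDDD.AA.....
DDDD.AA.....
DDDD........
DDDD........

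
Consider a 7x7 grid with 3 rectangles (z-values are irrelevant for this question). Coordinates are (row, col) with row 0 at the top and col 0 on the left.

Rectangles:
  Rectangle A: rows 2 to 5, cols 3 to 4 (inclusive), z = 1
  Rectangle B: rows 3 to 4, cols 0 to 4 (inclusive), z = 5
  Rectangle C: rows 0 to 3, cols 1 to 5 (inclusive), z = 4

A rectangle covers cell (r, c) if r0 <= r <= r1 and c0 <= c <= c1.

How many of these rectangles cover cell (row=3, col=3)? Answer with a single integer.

Check cell (3,3):
  A: rows 2-5 cols 3-4 -> covers
  B: rows 3-4 cols 0-4 -> covers
  C: rows 0-3 cols 1-5 -> covers
Count covering = 3

Answer: 3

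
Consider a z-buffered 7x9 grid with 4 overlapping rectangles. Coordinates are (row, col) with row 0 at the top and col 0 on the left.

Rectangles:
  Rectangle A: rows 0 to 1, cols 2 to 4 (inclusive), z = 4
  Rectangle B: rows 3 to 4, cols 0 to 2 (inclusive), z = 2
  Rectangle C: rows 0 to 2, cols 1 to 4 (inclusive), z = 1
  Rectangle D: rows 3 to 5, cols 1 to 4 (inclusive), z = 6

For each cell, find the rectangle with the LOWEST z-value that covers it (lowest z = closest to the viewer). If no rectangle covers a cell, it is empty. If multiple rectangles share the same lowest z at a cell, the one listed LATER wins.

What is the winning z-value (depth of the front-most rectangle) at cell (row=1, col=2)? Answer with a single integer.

Check cell (1,2):
  A: rows 0-1 cols 2-4 z=4 -> covers; best now A (z=4)
  B: rows 3-4 cols 0-2 -> outside (row miss)
  C: rows 0-2 cols 1-4 z=1 -> covers; best now C (z=1)
  D: rows 3-5 cols 1-4 -> outside (row miss)
Winner: C at z=1

Answer: 1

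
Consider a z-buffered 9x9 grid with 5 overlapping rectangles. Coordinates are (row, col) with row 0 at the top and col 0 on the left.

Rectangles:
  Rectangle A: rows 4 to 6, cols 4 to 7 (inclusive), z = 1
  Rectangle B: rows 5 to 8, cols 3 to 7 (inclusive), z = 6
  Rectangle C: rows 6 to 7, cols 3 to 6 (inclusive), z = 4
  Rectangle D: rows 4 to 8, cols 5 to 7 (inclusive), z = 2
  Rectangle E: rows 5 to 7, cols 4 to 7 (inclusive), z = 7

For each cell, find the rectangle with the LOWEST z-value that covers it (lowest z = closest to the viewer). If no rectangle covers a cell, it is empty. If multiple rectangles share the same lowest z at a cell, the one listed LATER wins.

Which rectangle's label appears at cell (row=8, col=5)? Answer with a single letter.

Answer: D

Derivation:
Check cell (8,5):
  A: rows 4-6 cols 4-7 -> outside (row miss)
  B: rows 5-8 cols 3-7 z=6 -> covers; best now B (z=6)
  C: rows 6-7 cols 3-6 -> outside (row miss)
  D: rows 4-8 cols 5-7 z=2 -> covers; best now D (z=2)
  E: rows 5-7 cols 4-7 -> outside (row miss)
Winner: D at z=2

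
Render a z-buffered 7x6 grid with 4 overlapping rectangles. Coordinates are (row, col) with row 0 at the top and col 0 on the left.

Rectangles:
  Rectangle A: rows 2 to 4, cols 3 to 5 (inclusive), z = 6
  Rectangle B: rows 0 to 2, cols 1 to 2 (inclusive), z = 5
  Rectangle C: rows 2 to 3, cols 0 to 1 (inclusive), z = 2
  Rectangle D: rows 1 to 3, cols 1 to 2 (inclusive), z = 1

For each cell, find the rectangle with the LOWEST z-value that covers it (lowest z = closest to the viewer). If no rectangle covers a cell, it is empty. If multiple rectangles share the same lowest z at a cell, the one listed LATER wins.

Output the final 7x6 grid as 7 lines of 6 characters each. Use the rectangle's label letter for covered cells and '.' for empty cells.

.BB...
.DD...
CDDAAA
CDDAAA
...AAA
......
......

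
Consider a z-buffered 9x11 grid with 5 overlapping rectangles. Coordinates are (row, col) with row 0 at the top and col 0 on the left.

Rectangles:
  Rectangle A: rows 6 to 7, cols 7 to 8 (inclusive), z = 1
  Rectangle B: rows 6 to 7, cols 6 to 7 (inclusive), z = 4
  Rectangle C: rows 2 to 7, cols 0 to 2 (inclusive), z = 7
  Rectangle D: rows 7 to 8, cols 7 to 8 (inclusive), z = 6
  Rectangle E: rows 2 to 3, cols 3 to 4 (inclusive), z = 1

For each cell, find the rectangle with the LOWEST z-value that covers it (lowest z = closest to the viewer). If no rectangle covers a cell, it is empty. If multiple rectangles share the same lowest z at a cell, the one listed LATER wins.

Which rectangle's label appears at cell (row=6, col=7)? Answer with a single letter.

Answer: A

Derivation:
Check cell (6,7):
  A: rows 6-7 cols 7-8 z=1 -> covers; best now A (z=1)
  B: rows 6-7 cols 6-7 z=4 -> covers; best now A (z=1)
  C: rows 2-7 cols 0-2 -> outside (col miss)
  D: rows 7-8 cols 7-8 -> outside (row miss)
  E: rows 2-3 cols 3-4 -> outside (row miss)
Winner: A at z=1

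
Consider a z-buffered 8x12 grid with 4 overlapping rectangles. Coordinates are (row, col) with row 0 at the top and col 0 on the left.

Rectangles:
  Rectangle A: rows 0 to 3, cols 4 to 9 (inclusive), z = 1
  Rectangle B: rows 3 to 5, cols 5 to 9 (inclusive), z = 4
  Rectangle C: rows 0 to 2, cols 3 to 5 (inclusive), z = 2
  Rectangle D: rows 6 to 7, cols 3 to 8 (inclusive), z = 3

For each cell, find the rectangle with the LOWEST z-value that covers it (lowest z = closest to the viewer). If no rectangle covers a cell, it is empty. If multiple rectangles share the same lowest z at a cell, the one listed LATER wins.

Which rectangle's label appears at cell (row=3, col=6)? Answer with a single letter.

Answer: A

Derivation:
Check cell (3,6):
  A: rows 0-3 cols 4-9 z=1 -> covers; best now A (z=1)
  B: rows 3-5 cols 5-9 z=4 -> covers; best now A (z=1)
  C: rows 0-2 cols 3-5 -> outside (row miss)
  D: rows 6-7 cols 3-8 -> outside (row miss)
Winner: A at z=1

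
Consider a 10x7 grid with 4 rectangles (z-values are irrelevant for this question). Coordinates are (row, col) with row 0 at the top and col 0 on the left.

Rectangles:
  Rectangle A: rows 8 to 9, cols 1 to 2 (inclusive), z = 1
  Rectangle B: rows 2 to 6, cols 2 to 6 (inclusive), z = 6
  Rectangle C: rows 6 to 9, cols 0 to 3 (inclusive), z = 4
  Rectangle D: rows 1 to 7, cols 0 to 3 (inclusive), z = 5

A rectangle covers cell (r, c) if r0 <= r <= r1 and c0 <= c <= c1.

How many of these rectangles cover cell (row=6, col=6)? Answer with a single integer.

Answer: 1

Derivation:
Check cell (6,6):
  A: rows 8-9 cols 1-2 -> outside (row miss)
  B: rows 2-6 cols 2-6 -> covers
  C: rows 6-9 cols 0-3 -> outside (col miss)
  D: rows 1-7 cols 0-3 -> outside (col miss)
Count covering = 1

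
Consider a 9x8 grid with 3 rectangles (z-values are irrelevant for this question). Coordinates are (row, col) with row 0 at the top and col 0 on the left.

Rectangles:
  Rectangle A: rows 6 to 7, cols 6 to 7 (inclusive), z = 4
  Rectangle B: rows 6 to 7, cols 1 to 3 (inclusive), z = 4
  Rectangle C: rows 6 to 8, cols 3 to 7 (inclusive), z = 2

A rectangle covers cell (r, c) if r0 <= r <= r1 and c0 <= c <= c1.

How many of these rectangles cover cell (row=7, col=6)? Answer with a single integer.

Check cell (7,6):
  A: rows 6-7 cols 6-7 -> covers
  B: rows 6-7 cols 1-3 -> outside (col miss)
  C: rows 6-8 cols 3-7 -> covers
Count covering = 2

Answer: 2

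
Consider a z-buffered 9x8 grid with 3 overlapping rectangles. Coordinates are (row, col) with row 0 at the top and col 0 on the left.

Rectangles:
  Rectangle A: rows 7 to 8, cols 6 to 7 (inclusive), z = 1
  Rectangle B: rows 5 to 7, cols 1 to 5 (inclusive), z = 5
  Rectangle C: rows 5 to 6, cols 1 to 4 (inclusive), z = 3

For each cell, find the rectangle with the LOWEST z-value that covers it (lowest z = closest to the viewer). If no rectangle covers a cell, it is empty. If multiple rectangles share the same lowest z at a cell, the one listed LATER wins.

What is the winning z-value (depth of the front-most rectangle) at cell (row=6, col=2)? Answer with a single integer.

Answer: 3

Derivation:
Check cell (6,2):
  A: rows 7-8 cols 6-7 -> outside (row miss)
  B: rows 5-7 cols 1-5 z=5 -> covers; best now B (z=5)
  C: rows 5-6 cols 1-4 z=3 -> covers; best now C (z=3)
Winner: C at z=3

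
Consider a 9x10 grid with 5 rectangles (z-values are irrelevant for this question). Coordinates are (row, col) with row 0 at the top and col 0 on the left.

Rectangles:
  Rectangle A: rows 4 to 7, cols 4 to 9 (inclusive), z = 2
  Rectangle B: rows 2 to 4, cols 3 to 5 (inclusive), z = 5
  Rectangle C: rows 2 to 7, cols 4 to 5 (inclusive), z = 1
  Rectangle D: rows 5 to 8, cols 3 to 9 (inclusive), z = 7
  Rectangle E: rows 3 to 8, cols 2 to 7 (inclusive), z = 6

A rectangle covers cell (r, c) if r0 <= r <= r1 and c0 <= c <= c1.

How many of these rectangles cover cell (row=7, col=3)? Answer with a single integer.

Check cell (7,3):
  A: rows 4-7 cols 4-9 -> outside (col miss)
  B: rows 2-4 cols 3-5 -> outside (row miss)
  C: rows 2-7 cols 4-5 -> outside (col miss)
  D: rows 5-8 cols 3-9 -> covers
  E: rows 3-8 cols 2-7 -> covers
Count covering = 2

Answer: 2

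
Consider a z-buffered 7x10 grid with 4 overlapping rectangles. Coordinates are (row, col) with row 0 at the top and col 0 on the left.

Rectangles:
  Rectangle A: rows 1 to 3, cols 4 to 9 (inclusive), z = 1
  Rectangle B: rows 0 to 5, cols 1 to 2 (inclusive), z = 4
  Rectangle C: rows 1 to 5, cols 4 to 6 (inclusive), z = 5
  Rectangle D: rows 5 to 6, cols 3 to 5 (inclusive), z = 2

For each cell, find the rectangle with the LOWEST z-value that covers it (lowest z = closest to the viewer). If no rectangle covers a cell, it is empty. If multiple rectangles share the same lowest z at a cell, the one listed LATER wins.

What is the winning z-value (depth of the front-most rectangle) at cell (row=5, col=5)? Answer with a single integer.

Check cell (5,5):
  A: rows 1-3 cols 4-9 -> outside (row miss)
  B: rows 0-5 cols 1-2 -> outside (col miss)
  C: rows 1-5 cols 4-6 z=5 -> covers; best now C (z=5)
  D: rows 5-6 cols 3-5 z=2 -> covers; best now D (z=2)
Winner: D at z=2

Answer: 2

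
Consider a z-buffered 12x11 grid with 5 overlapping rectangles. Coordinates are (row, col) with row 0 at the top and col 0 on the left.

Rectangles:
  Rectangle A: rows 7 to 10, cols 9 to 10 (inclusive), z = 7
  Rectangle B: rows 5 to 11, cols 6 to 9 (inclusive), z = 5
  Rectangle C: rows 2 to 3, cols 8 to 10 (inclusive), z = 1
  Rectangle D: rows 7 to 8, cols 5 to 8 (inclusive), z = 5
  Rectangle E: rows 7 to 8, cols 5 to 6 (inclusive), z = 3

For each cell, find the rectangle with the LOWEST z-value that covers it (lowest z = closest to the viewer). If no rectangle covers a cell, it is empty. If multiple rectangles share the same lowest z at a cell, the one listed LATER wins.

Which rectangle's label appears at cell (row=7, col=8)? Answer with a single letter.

Answer: D

Derivation:
Check cell (7,8):
  A: rows 7-10 cols 9-10 -> outside (col miss)
  B: rows 5-11 cols 6-9 z=5 -> covers; best now B (z=5)
  C: rows 2-3 cols 8-10 -> outside (row miss)
  D: rows 7-8 cols 5-8 z=5 -> covers; best now D (z=5)
  E: rows 7-8 cols 5-6 -> outside (col miss)
Winner: D at z=5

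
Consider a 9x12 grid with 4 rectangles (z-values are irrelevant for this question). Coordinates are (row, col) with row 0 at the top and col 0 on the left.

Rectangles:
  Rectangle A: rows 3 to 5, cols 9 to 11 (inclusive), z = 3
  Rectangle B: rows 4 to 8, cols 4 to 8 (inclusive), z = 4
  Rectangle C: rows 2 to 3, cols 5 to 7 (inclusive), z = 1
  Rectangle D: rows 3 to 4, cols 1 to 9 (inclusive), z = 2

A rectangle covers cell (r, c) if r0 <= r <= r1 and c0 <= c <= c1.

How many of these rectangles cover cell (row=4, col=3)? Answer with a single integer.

Answer: 1

Derivation:
Check cell (4,3):
  A: rows 3-5 cols 9-11 -> outside (col miss)
  B: rows 4-8 cols 4-8 -> outside (col miss)
  C: rows 2-3 cols 5-7 -> outside (row miss)
  D: rows 3-4 cols 1-9 -> covers
Count covering = 1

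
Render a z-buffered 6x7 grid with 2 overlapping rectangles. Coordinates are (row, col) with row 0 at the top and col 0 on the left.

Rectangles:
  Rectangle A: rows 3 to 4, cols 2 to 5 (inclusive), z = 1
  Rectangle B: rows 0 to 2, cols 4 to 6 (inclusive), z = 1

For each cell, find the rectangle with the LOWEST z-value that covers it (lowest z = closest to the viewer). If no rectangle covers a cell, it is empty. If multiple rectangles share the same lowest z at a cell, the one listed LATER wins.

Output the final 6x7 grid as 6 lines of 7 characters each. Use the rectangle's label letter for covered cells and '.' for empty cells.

....BBB
....BBB
....BBB
..AAAA.
..AAAA.
.......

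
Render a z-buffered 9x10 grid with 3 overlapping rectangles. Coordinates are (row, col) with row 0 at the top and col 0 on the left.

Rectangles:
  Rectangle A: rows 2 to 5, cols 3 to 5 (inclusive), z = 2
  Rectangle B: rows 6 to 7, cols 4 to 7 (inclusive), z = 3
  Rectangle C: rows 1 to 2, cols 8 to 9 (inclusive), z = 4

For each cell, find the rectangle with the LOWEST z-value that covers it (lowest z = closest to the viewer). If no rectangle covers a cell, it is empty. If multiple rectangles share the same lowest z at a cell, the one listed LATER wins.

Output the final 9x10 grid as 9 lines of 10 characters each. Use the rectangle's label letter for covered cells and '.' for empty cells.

..........
........CC
...AAA..CC
...AAA....
...AAA....
...AAA....
....BBBB..
....BBBB..
..........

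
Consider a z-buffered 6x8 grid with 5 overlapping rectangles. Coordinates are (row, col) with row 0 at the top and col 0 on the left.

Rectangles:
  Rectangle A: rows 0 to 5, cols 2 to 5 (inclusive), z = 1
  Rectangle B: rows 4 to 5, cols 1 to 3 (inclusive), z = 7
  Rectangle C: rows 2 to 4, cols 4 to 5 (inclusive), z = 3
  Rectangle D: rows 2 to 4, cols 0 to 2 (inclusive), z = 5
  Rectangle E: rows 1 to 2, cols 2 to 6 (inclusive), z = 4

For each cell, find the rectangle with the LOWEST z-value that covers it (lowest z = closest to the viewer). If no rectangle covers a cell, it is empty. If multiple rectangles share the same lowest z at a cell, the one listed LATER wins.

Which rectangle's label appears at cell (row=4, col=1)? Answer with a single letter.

Answer: D

Derivation:
Check cell (4,1):
  A: rows 0-5 cols 2-5 -> outside (col miss)
  B: rows 4-5 cols 1-3 z=7 -> covers; best now B (z=7)
  C: rows 2-4 cols 4-5 -> outside (col miss)
  D: rows 2-4 cols 0-2 z=5 -> covers; best now D (z=5)
  E: rows 1-2 cols 2-6 -> outside (row miss)
Winner: D at z=5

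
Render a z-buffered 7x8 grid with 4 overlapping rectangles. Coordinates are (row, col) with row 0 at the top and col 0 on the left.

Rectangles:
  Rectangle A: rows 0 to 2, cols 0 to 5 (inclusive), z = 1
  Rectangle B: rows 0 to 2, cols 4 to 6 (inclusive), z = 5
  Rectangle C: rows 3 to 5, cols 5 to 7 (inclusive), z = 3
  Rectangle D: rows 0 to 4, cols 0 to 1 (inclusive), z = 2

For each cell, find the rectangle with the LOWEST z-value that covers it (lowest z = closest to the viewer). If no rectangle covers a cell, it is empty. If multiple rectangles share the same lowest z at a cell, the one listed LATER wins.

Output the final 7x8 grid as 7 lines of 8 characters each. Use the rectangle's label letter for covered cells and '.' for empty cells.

AAAAAAB.
AAAAAAB.
AAAAAAB.
DD...CCC
DD...CCC
.....CCC
........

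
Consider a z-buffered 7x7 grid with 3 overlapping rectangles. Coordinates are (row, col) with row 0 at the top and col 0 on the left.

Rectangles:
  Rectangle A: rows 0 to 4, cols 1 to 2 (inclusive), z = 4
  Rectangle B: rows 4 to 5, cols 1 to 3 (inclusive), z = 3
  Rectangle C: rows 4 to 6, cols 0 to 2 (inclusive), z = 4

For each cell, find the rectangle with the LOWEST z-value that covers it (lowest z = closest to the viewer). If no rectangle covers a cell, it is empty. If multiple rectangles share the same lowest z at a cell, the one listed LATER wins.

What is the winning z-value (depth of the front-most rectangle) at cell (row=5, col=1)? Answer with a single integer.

Check cell (5,1):
  A: rows 0-4 cols 1-2 -> outside (row miss)
  B: rows 4-5 cols 1-3 z=3 -> covers; best now B (z=3)
  C: rows 4-6 cols 0-2 z=4 -> covers; best now B (z=3)
Winner: B at z=3

Answer: 3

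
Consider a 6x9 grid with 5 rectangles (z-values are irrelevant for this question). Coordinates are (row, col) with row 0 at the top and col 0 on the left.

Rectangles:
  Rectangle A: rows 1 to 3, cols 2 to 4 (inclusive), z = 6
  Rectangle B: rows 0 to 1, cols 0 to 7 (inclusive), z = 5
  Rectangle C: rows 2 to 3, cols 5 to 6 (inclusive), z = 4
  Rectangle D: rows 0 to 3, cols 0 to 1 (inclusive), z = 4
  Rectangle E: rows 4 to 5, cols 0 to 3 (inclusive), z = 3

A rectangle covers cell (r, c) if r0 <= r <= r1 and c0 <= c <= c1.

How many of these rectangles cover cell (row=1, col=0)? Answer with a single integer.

Check cell (1,0):
  A: rows 1-3 cols 2-4 -> outside (col miss)
  B: rows 0-1 cols 0-7 -> covers
  C: rows 2-3 cols 5-6 -> outside (row miss)
  D: rows 0-3 cols 0-1 -> covers
  E: rows 4-5 cols 0-3 -> outside (row miss)
Count covering = 2

Answer: 2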